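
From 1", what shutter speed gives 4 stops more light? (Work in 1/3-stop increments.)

15 s

Shutter speed: 1 → 1.3 → 1.6 → 2 → 2.5 → 3.2 → 4 → 5 → 6 → 8 → 10 → 13 → 15 — 4 stops longer (brighter).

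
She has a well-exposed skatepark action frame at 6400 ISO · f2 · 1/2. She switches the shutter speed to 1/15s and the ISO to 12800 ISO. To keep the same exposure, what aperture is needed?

f/1.0

Shutter speed: 1/2 → 1/4 → 1/8 → 1/15 — 3 stops faster (darker).
ISO: 6400 → 12800 — 1 stop raised (brighter).
Net change so far: 2 stops darker. Offset with the aperture: f/2 → f/1.4 → f/1.0.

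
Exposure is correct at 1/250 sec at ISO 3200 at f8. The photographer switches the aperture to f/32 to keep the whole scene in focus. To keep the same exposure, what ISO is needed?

ISO 51200

Aperture: f/8 → f/11 → f/16 → f/22 → f/32 — 4 stops narrower (darker).
Need 4 stops brighter from the ISO: 3200 → 6400 → 12800 → 25600 → 51200.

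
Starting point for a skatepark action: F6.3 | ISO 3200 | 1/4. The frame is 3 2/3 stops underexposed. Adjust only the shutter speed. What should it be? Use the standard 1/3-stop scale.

Underexposed by 3 2/3 stops → need 3 2/3 stops brighter.
Shutter speed: 1/4 → 0.3 → 0.4 → 0.5 → 0.6 → 0.8 → 1 → 1.3 → 1.6 → 2 → 2.5 → 3.2.

3.2 s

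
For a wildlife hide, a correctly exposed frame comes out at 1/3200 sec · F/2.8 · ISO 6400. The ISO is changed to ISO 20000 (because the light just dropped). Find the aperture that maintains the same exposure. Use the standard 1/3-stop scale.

f/5

ISO: 6400 → 8000 → 10000 → 12800 → 16000 → 20000 — 1 2/3 stops higher (brighter).
Need 1 2/3 stops darker from the aperture: f/2.8 → f/3.2 → f/3.5 → f/4 → f/4.5 → f/5.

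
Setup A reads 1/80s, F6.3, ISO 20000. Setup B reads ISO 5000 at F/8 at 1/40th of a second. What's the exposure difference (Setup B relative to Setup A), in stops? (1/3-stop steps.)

Aperture: f/6.3 → f/7.1 → f/8 — 2/3 stop stopped down (darker).
Shutter speed: 1/80 → 1/60 → 1/50 → 1/40 — 1 stop longer (brighter).
ISO: 20000 → 16000 → 12800 → 10000 → 8000 → 6400 → 5000 — 2 stops dropped (darker).
Net: −2/3 +1 −2 = −1 2/3 stops.

1 2/3 stops darker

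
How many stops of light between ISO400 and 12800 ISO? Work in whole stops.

5 stops

400 → 800 → 1600 → 3200 → 6400 → 12800 — count the steps: 5 stops.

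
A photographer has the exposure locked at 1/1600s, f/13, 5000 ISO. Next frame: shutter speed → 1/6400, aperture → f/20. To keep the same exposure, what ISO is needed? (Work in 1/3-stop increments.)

Shutter speed: 1/1600 → 1/2000 → 1/2500 → 1/3200 → 1/4000 → 1/5000 → 1/6400 — 2 stops shorter (darker).
Aperture: f/13 → f/14 → f/16 → f/18 → f/20 — 1 1/3 stops smaller aperture (darker).
Net change so far: 3 1/3 stops darker. Offset with the ISO: 5000 → 6400 → 8000 → 10000 → 12800 → 16000 → 20000 → 25600 → 32000 → 40000 → 51200.

ISO 51200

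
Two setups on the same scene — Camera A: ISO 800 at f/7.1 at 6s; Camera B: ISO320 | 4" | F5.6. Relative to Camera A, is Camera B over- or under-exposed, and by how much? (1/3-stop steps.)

1 1/3 stops darker

Aperture: f/7.1 → f/6.3 → f/5.6 — 2/3 stop opened up (brighter).
Shutter speed: 6 → 5 → 4 — 2/3 stop faster (darker).
ISO: 800 → 640 → 500 → 400 → 320 — 1 1/3 stops lower (darker).
Net: +2/3 −2/3 −1 1/3 = −1 1/3 stops.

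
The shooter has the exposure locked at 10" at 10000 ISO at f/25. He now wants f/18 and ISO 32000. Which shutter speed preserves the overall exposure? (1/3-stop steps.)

Aperture: f/25 → f/22 → f/20 → f/18 — 1 stop larger aperture (brighter).
ISO: 10000 → 12800 → 16000 → 20000 → 25600 → 32000 — 1 2/3 stops higher (brighter).
Net change so far: 2 2/3 stops brighter. Offset with the shutter speed: 10 → 8 → 6 → 5 → 4 → 3.2 → 2.5 → 2 → 1.6.

1.6 s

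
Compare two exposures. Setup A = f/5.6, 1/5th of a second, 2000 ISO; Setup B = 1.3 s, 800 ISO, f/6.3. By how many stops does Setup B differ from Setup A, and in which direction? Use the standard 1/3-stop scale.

Aperture: f/5.6 → f/6.3 — 1/3 stop smaller aperture (darker).
Shutter speed: 1/5 → 1/4 → 0.3 → 0.4 → 0.5 → 0.6 → 0.8 → 1 → 1.3 — 2 2/3 stops slower (brighter).
ISO: 2000 → 1600 → 1250 → 1000 → 800 — 1 1/3 stops dropped (darker).
Net: −1/3 +2 2/3 −1 1/3 = +1 stop.

1 stop brighter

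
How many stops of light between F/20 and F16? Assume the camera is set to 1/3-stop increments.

f/20 → f/18 → f/16 — count the steps: 2 third-stops = 2/3 stop.

2/3 stop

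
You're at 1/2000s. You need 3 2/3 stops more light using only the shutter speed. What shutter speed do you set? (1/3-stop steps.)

Shutter speed: 1/2000 → 1/1600 → 1/1250 → 1/1000 → 1/800 → 1/640 → 1/500 → 1/400 → 1/320 → 1/250 → 1/200 → 1/160 — 3 2/3 stops longer (brighter).

1/160s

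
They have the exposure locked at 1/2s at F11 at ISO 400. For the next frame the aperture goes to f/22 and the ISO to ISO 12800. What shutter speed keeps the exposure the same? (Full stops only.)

1/15s

Aperture: f/11 → f/16 → f/22 — 2 stops stopped down (darker).
ISO: 400 → 800 → 1600 → 3200 → 6400 → 12800 — 5 stops higher (brighter).
Net change so far: 3 stops brighter. Offset with the shutter speed: 1/2 → 1/4 → 1/8 → 1/15.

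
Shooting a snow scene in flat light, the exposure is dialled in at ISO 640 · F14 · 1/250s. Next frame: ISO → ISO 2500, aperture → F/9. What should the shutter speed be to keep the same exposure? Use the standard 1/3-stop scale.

ISO: 640 → 800 → 1000 → 1250 → 1600 → 2000 → 2500 — 2 stops higher (brighter).
Aperture: f/14 → f/13 → f/11 → f/10 → f/9 — 1 1/3 stops opened up (brighter).
Net change so far: 3 1/3 stops brighter. Offset with the shutter speed: 1/250 → 1/320 → 1/400 → 1/500 → 1/640 → 1/800 → 1/1000 → 1/1250 → 1/1600 → 1/2000 → 1/2500.

1/2500s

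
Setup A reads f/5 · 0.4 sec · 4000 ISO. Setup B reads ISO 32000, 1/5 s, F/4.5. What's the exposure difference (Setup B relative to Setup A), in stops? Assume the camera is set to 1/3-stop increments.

2 1/3 stops brighter

Aperture: f/5 → f/4.5 — 1/3 stop larger aperture (brighter).
Shutter speed: 0.4 → 0.3 → 1/4 → 1/5 — 1 stop shorter (darker).
ISO: 4000 → 5000 → 6400 → 8000 → 10000 → 12800 → 16000 → 20000 → 25600 → 32000 — 3 stops raised (brighter).
Net: +1/3 −1 +3 = +2 1/3 stops.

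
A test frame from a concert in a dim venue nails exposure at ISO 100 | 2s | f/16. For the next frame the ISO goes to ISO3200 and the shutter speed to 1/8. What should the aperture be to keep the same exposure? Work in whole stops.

f/22

ISO: 100 → 200 → 400 → 800 → 1600 → 3200 — 5 stops raised (brighter).
Shutter speed: 2 → 1 → 1/2 → 1/4 → 1/8 — 4 stops shorter (darker).
Net change so far: 1 stop brighter. Offset with the aperture: f/16 → f/22.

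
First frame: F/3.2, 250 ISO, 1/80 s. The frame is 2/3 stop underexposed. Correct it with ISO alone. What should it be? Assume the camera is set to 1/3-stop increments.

Underexposed by 2/3 stop → need 2/3 stop brighter.
ISO: 250 → 320 → 400.

ISO 400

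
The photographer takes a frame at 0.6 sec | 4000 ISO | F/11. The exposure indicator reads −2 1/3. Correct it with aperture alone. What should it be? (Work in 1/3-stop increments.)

f/5

Underexposed by 2 1/3 stops → need 2 1/3 stops brighter.
Aperture: f/11 → f/10 → f/9 → f/8 → f/7.1 → f/6.3 → f/5.6 → f/5.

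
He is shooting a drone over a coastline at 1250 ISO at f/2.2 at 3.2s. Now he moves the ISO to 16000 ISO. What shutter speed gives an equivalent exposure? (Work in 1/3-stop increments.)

1/4s

ISO: 1250 → 1600 → 2000 → 2500 → 3200 → 4000 → 5000 → 6400 → 8000 → 10000 → 12800 → 16000 — 3 2/3 stops higher (brighter).
Need 3 2/3 stops darker from the shutter speed: 3.2 → 2.5 → 2 → 1.6 → 1.3 → 1 → 0.8 → 0.6 → 0.5 → 0.4 → 0.3 → 1/4.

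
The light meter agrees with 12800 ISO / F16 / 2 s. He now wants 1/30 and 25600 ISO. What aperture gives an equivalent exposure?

Shutter speed: 2 → 1 → 1/2 → 1/4 → 1/8 → 1/15 → 1/30 — 6 stops shorter (darker).
ISO: 12800 → 25600 — 1 stop raised (brighter).
Net change so far: 5 stops darker. Offset with the aperture: f/16 → f/11 → f/8 → f/5.6 → f/4 → f/2.8.

f/2.8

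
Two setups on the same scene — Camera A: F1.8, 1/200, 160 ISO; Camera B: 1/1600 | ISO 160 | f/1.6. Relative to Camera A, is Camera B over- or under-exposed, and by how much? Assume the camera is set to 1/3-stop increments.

Aperture: f/1.8 → f/1.6 — 1/3 stop larger aperture (brighter).
Shutter speed: 1/200 → 1/250 → 1/320 → 1/400 → 1/500 → 1/640 → 1/800 → 1/1000 → 1/1250 → 1/1600 — 3 stops shorter (darker).
ISO: unchanged.
Net: +1/3 −3 = −2 2/3 stops.

2 2/3 stops darker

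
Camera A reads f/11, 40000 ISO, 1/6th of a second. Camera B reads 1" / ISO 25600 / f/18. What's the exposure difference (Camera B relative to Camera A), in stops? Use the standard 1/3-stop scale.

Aperture: f/11 → f/13 → f/14 → f/16 → f/18 — 1 1/3 stops stopped down (darker).
Shutter speed: 1/6 → 1/5 → 1/4 → 0.3 → 0.4 → 0.5 → 0.6 → 0.8 → 1 — 2 2/3 stops longer (brighter).
ISO: 40000 → 32000 → 25600 — 2/3 stop lower (darker).
Net: −1 1/3 +2 2/3 −2/3 = +2/3 stops.

2/3 stop brighter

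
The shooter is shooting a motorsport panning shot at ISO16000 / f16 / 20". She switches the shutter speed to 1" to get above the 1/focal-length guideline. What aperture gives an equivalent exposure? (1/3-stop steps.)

Shutter speed: 20 → 15 → 13 → 10 → 8 → 6 → 5 → 4 → 3.2 → 2.5 → 2 → 1.6 → 1.3 → 1 — 4 1/3 stops shorter (darker).
Need 4 1/3 stops brighter from the aperture: f/16 → f/14 → f/13 → f/11 → f/10 → f/9 → f/8 → f/7.1 → f/6.3 → f/5.6 → f/5 → f/4.5 → f/4 → f/3.5.

f/3.5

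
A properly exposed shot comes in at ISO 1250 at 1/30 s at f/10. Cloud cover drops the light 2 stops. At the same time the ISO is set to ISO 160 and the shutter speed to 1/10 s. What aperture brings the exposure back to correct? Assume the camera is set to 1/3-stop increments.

Scene light: 2 stops darker.
ISO: 1250 → 1000 → 800 → 640 → 500 → 400 → 320 → 250 → 200 → 160 — 3 stops dropped (darker).
Shutter speed: 1/30 → 1/25 → 1/20 → 1/15 → 1/13 → 1/10 — 1 2/3 stops slower (brighter).
Net so far: 3 1/3 stops darker. Aperture: f/10 → f/9 → f/8 → f/7.1 → f/6.3 → f/5.6 → f/5 → f/4.5 → f/4 → f/3.5 → f/3.2.

f/3.2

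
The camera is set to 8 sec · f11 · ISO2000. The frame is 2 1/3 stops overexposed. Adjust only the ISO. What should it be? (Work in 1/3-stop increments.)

ISO 400

Overexposed by 2 1/3 stops → need 2 1/3 stops darker.
ISO: 2000 → 1600 → 1250 → 1000 → 800 → 640 → 500 → 400.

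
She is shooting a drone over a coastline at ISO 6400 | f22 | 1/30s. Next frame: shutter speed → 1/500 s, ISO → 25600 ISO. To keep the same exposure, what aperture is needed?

Shutter speed: 1/30 → 1/60 → 1/125 → 1/250 → 1/500 — 4 stops faster (darker).
ISO: 6400 → 12800 → 25600 — 2 stops raised (brighter).
Net change so far: 2 stops darker. Offset with the aperture: f/22 → f/16 → f/11.

f/11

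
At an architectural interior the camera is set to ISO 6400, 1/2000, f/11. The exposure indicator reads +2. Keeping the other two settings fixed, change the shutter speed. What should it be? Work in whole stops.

1/8000s

Overexposed by 2 stops → need 2 stops darker.
Shutter speed: 1/2000 → 1/4000 → 1/8000.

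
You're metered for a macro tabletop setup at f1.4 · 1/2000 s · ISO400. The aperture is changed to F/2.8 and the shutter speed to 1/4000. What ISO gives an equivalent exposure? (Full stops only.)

ISO 3200

Aperture: f/1.4 → f/2 → f/2.8 — 2 stops stopped down (darker).
Shutter speed: 1/2000 → 1/4000 — 1 stop faster (darker).
Net change so far: 3 stops darker. Offset with the ISO: 400 → 800 → 1600 → 3200.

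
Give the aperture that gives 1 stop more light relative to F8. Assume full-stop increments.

Aperture: f/8 → f/5.6 — 1 stop wider (brighter).

f/5.6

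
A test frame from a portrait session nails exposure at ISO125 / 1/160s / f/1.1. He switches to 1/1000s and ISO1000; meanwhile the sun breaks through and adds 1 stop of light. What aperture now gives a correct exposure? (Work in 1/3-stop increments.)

Scene light: 1 stop brighter.
Shutter speed: 1/160 → 1/200 → 1/250 → 1/320 → 1/400 → 1/500 → 1/640 → 1/800 → 1/1000 — 2 2/3 stops shorter (darker).
ISO: 125 → 160 → 200 → 250 → 320 → 400 → 500 → 640 → 800 → 1000 — 3 stops higher (brighter).
Net so far: 1 1/3 stops brighter. Aperture: f/1.1 → f/1.2 → f/1.4 → f/1.6 → f/1.8.

f/1.8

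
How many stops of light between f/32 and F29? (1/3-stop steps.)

1/3 stop

f/32 → f/29 — count the steps: 1 third-stops = 1/3 stop.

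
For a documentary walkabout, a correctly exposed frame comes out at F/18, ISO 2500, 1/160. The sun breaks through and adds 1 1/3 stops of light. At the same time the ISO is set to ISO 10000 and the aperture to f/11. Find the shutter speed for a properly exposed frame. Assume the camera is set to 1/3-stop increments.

Scene light: 1 1/3 stops brighter.
ISO: 2500 → 3200 → 4000 → 5000 → 6400 → 8000 → 10000 — 2 stops raised (brighter).
Aperture: f/18 → f/16 → f/14 → f/13 → f/11 — 1 1/3 stops opened up (brighter).
Net so far: 4 2/3 stops brighter. Shutter speed: 1/160 → 1/200 → 1/250 → 1/320 → 1/400 → 1/500 → 1/640 → 1/800 → 1/1000 → 1/1250 → 1/1600 → 1/2000 → 1/2500 → 1/3200 → 1/4000.

1/4000s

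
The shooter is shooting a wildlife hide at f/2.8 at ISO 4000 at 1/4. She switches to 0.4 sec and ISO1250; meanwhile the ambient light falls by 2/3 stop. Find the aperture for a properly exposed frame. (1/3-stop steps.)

f/1.6

Scene light: 2/3 stop darker.
Shutter speed: 1/4 → 0.3 → 0.4 — 2/3 stop slower (brighter).
ISO: 4000 → 3200 → 2500 → 2000 → 1600 → 1250 — 1 2/3 stops lower (darker).
Net so far: 1 2/3 stops darker. Aperture: f/2.8 → f/2.5 → f/2.2 → f/2 → f/1.8 → f/1.6.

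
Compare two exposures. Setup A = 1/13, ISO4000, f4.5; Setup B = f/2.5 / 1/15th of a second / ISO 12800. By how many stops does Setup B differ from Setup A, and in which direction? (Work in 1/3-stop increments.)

3 stops brighter

Aperture: f/4.5 → f/4 → f/3.5 → f/3.2 → f/2.8 → f/2.5 — 1 2/3 stops larger aperture (brighter).
Shutter speed: 1/13 → 1/15 — 1/3 stop shorter (darker).
ISO: 4000 → 5000 → 6400 → 8000 → 10000 → 12800 — 1 2/3 stops raised (brighter).
Net: +1 2/3 −1/3 +1 2/3 = +3 stops.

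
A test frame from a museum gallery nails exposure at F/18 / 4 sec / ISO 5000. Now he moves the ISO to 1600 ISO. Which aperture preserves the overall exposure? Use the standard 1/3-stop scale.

f/10

ISO: 5000 → 4000 → 3200 → 2500 → 2000 → 1600 — 1 2/3 stops lower (darker).
Need 1 2/3 stops brighter from the aperture: f/18 → f/16 → f/14 → f/13 → f/11 → f/10.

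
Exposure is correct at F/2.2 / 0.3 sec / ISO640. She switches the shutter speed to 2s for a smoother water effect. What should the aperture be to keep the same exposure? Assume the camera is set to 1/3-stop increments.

f/5.6

Shutter speed: 0.3 → 0.4 → 0.5 → 0.6 → 0.8 → 1 → 1.3 → 1.6 → 2 — 2 2/3 stops longer (brighter).
Need 2 2/3 stops darker from the aperture: f/2.2 → f/2.5 → f/2.8 → f/3.2 → f/3.5 → f/4 → f/4.5 → f/5 → f/5.6.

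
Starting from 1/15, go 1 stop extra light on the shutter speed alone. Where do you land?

Shutter speed: 1/15 → 1/8 — 1 stop slower (brighter).

1/8s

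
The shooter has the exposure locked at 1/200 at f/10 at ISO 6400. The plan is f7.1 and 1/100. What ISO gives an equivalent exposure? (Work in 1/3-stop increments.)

Aperture: f/10 → f/9 → f/8 → f/7.1 — 1 stop wider (brighter).
Shutter speed: 1/200 → 1/160 → 1/125 → 1/100 — 1 stop longer (brighter).
Net change so far: 2 stops brighter. Offset with the ISO: 6400 → 5000 → 4000 → 3200 → 2500 → 2000 → 1600.

ISO 1600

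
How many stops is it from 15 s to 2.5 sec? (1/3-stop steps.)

15 → 13 → 10 → 8 → 6 → 5 → 4 → 3.2 → 2.5 — count the steps: 8 third-stops = 2 2/3 stops.

2 2/3 stops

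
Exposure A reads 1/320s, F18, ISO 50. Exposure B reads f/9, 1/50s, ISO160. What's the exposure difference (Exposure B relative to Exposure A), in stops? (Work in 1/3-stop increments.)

Aperture: f/18 → f/16 → f/14 → f/13 → f/11 → f/10 → f/9 — 2 stops opened up (brighter).
Shutter speed: 1/320 → 1/250 → 1/200 → 1/160 → 1/125 → 1/100 → 1/80 → 1/60 → 1/50 — 2 2/3 stops longer (brighter).
ISO: 50 → 64 → 80 → 100 → 125 → 160 — 1 2/3 stops raised (brighter).
Net: +2 +2 2/3 +1 2/3 = +6 1/3 stops.

6 1/3 stops brighter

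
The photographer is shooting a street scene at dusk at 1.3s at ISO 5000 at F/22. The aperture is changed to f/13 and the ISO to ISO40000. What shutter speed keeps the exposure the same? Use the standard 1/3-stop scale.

Aperture: f/22 → f/20 → f/18 → f/16 → f/14 → f/13 — 1 2/3 stops opened up (brighter).
ISO: 5000 → 6400 → 8000 → 10000 → 12800 → 16000 → 20000 → 25600 → 32000 → 40000 — 3 stops higher (brighter).
Net change so far: 4 2/3 stops brighter. Offset with the shutter speed: 1.3 → 1 → 0.8 → 0.6 → 0.5 → 0.4 → 0.3 → 1/4 → 1/5 → 1/6 → 1/8 → 1/10 → 1/13 → 1/15 → 1/20.

1/20s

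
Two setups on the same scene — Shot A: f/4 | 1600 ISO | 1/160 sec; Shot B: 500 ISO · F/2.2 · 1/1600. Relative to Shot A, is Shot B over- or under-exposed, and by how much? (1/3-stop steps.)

Aperture: f/4 → f/3.5 → f/3.2 → f/2.8 → f/2.5 → f/2.2 — 1 2/3 stops opened up (brighter).
Shutter speed: 1/160 → 1/200 → 1/250 → 1/320 → 1/400 → 1/500 → 1/640 → 1/800 → 1/1000 → 1/1250 → 1/1600 — 3 1/3 stops shorter (darker).
ISO: 1600 → 1250 → 1000 → 800 → 640 → 500 — 1 2/3 stops lower (darker).
Net: +1 2/3 −3 1/3 −1 2/3 = −3 1/3 stops.

3 1/3 stops darker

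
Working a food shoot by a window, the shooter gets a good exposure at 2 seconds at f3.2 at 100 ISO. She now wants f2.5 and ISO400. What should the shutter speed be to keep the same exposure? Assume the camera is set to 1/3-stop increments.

Aperture: f/3.2 → f/2.8 → f/2.5 — 2/3 stop wider (brighter).
ISO: 100 → 125 → 160 → 200 → 250 → 320 → 400 — 2 stops raised (brighter).
Net change so far: 2 2/3 stops brighter. Offset with the shutter speed: 2 → 1.6 → 1.3 → 1 → 0.8 → 0.6 → 0.5 → 0.4 → 0.3.

0.3 s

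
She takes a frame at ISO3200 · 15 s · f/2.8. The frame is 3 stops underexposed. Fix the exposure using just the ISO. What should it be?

Underexposed by 3 stops → need 3 stops brighter.
ISO: 3200 → 6400 → 12800 → 25600.

ISO 25600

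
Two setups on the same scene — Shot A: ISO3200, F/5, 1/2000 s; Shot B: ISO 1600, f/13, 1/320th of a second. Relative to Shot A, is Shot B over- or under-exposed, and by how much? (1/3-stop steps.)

Aperture: f/5 → f/5.6 → f/6.3 → f/7.1 → f/8 → f/9 → f/10 → f/11 → f/13 — 2 2/3 stops stopped down (darker).
Shutter speed: 1/2000 → 1/1600 → 1/1250 → 1/1000 → 1/800 → 1/640 → 1/500 → 1/400 → 1/320 — 2 2/3 stops longer (brighter).
ISO: 3200 → 2500 → 2000 → 1600 — 1 stop lower (darker).
Net: −2 2/3 +2 2/3 −1 = −1 stop.

1 stop darker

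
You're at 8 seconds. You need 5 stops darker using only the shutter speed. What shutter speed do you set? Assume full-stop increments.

1/4s

Shutter speed: 8 → 4 → 2 → 1 → 1/2 → 1/4 — 5 stops shorter (darker).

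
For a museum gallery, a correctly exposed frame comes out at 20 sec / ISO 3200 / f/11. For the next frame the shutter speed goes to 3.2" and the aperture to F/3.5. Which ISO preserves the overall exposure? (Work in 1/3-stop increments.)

ISO 2000

Shutter speed: 20 → 15 → 13 → 10 → 8 → 6 → 5 → 4 → 3.2 — 2 2/3 stops shorter (darker).
Aperture: f/11 → f/10 → f/9 → f/8 → f/7.1 → f/6.3 → f/5.6 → f/5 → f/4.5 → f/4 → f/3.5 — 3 1/3 stops wider (brighter).
Net change so far: 2/3 stop brighter. Offset with the ISO: 3200 → 2500 → 2000.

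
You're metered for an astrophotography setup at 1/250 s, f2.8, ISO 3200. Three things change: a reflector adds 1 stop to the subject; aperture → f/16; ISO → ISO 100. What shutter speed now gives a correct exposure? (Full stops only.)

2 s

Scene light: 1 stop brighter.
Aperture: f/2.8 → f/4 → f/5.6 → f/8 → f/11 → f/16 — 5 stops smaller aperture (darker).
ISO: 3200 → 1600 → 800 → 400 → 200 → 100 — 5 stops dropped (darker).
Net so far: 9 stops darker. Shutter speed: 1/250 → 1/125 → 1/60 → 1/30 → 1/15 → 1/8 → 1/4 → 1/2 → 1 → 2.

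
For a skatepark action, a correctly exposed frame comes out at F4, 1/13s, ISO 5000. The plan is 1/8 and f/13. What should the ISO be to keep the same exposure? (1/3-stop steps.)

ISO 32000

Shutter speed: 1/13 → 1/10 → 1/8 — 2/3 stop slower (brighter).
Aperture: f/4 → f/4.5 → f/5 → f/5.6 → f/6.3 → f/7.1 → f/8 → f/9 → f/10 → f/11 → f/13 — 3 1/3 stops narrower (darker).
Net change so far: 2 2/3 stops darker. Offset with the ISO: 5000 → 6400 → 8000 → 10000 → 12800 → 16000 → 20000 → 25600 → 32000.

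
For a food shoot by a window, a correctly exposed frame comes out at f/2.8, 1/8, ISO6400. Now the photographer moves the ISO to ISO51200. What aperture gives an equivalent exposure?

f/8

ISO: 6400 → 12800 → 25600 → 51200 — 3 stops raised (brighter).
Need 3 stops darker from the aperture: f/2.8 → f/4 → f/5.6 → f/8.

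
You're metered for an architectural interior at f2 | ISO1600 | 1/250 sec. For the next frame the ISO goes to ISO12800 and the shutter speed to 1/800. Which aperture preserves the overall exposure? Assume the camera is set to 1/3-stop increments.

f/3.2

ISO: 1600 → 2000 → 2500 → 3200 → 4000 → 5000 → 6400 → 8000 → 10000 → 12800 — 3 stops higher (brighter).
Shutter speed: 1/250 → 1/320 → 1/400 → 1/500 → 1/640 → 1/800 — 1 2/3 stops faster (darker).
Net change so far: 1 1/3 stops brighter. Offset with the aperture: f/2 → f/2.2 → f/2.5 → f/2.8 → f/3.2.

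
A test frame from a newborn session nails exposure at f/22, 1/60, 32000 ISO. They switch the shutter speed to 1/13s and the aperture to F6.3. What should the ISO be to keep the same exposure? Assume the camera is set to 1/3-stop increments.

Shutter speed: 1/60 → 1/50 → 1/40 → 1/30 → 1/25 → 1/20 → 1/15 → 1/13 — 2 1/3 stops longer (brighter).
Aperture: f/22 → f/20 → f/18 → f/16 → f/14 → f/13 → f/11 → f/10 → f/9 → f/8 → f/7.1 → f/6.3 — 3 2/3 stops larger aperture (brighter).
Net change so far: 6 stops brighter. Offset with the ISO: 32000 → 25600 → 20000 → 16000 → 12800 → 10000 → 8000 → 6400 → 5000 → 4000 → 3200 → 2500 → 2000 → 1600 → 1250 → 1000 → 800 → 640 → 500.

ISO 500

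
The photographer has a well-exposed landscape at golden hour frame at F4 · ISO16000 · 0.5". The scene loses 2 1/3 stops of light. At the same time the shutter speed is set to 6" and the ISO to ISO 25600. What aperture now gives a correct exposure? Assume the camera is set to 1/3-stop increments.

f/8

Scene light: 2 1/3 stops darker.
Shutter speed: 0.5 → 0.6 → 0.8 → 1 → 1.3 → 1.6 → 2 → 2.5 → 3.2 → 4 → 5 → 6 — 3 2/3 stops slower (brighter).
ISO: 16000 → 20000 → 25600 — 2/3 stop higher (brighter).
Net so far: 2 stops brighter. Aperture: f/4 → f/4.5 → f/5 → f/5.6 → f/6.3 → f/7.1 → f/8.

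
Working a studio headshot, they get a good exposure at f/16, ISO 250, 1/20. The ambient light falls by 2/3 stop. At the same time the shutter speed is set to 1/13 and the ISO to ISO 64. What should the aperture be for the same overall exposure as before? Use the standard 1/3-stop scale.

f/8

Scene light: 2/3 stop darker.
Shutter speed: 1/20 → 1/15 → 1/13 — 2/3 stop longer (brighter).
ISO: 250 → 200 → 160 → 125 → 100 → 80 → 64 — 2 stops lower (darker).
Net so far: 2 stops darker. Aperture: f/16 → f/14 → f/13 → f/11 → f/10 → f/9 → f/8.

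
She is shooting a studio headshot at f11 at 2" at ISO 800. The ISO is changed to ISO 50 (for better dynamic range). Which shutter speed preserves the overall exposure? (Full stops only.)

ISO: 800 → 400 → 200 → 100 → 50 — 4 stops lower (darker).
Need 4 stops brighter from the shutter speed: 2 → 4 → 8 → 15 → 30.

30 s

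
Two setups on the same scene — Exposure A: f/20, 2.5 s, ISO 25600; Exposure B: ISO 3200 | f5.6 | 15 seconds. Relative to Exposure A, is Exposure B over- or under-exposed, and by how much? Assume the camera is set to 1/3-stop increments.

3 1/3 stops brighter

Aperture: f/20 → f/18 → f/16 → f/14 → f/13 → f/11 → f/10 → f/9 → f/8 → f/7.1 → f/6.3 → f/5.6 — 3 2/3 stops larger aperture (brighter).
Shutter speed: 2.5 → 3.2 → 4 → 5 → 6 → 8 → 10 → 13 → 15 — 2 2/3 stops slower (brighter).
ISO: 25600 → 20000 → 16000 → 12800 → 10000 → 8000 → 6400 → 5000 → 4000 → 3200 — 3 stops lower (darker).
Net: +3 2/3 +2 2/3 −3 = +3 1/3 stops.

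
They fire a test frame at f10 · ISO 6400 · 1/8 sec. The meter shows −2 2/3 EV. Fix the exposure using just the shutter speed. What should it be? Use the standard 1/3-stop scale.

Underexposed by 2 2/3 stops → need 2 2/3 stops brighter.
Shutter speed: 1/8 → 1/6 → 1/5 → 1/4 → 0.3 → 0.4 → 0.5 → 0.6 → 0.8.

0.8 s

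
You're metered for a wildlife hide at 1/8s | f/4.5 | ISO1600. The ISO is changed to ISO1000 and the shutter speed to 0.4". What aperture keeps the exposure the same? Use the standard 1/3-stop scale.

f/6.3

ISO: 1600 → 1250 → 1000 — 2/3 stop dropped (darker).
Shutter speed: 1/8 → 1/6 → 1/5 → 1/4 → 0.3 → 0.4 — 1 2/3 stops longer (brighter).
Net change so far: 1 stop brighter. Offset with the aperture: f/4.5 → f/5 → f/5.6 → f/6.3.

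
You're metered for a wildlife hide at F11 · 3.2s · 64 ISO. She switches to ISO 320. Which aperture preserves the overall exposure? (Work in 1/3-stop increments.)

f/25

ISO: 64 → 80 → 100 → 125 → 160 → 200 → 250 → 320 — 2 1/3 stops higher (brighter).
Need 2 1/3 stops darker from the aperture: f/11 → f/13 → f/14 → f/16 → f/18 → f/20 → f/22 → f/25.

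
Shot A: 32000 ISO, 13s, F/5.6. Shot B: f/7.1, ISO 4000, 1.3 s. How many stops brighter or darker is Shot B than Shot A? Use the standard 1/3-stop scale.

Aperture: f/5.6 → f/6.3 → f/7.1 — 2/3 stop narrower (darker).
Shutter speed: 13 → 10 → 8 → 6 → 5 → 4 → 3.2 → 2.5 → 2 → 1.6 → 1.3 — 3 1/3 stops shorter (darker).
ISO: 32000 → 25600 → 20000 → 16000 → 12800 → 10000 → 8000 → 6400 → 5000 → 4000 — 3 stops lower (darker).
Net: −2/3 −3 1/3 −3 = −7 stops.

7 stops darker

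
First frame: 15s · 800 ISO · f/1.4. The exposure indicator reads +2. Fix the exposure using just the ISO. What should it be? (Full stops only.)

Overexposed by 2 stops → need 2 stops darker.
ISO: 800 → 400 → 200.

ISO 200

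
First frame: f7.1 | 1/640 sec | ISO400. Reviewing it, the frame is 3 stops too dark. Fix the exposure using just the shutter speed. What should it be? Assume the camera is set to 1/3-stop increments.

Underexposed by 3 stops → need 3 stops brighter.
Shutter speed: 1/640 → 1/500 → 1/400 → 1/320 → 1/250 → 1/200 → 1/160 → 1/125 → 1/100 → 1/80.

1/80s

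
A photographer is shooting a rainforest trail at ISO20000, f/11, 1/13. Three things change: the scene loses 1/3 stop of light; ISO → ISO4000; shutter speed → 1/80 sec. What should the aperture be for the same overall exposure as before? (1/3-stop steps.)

Scene light: 1/3 stop darker.
ISO: 20000 → 16000 → 12800 → 10000 → 8000 → 6400 → 5000 → 4000 — 2 1/3 stops lower (darker).
Shutter speed: 1/13 → 1/15 → 1/20 → 1/25 → 1/30 → 1/40 → 1/50 → 1/60 → 1/80 — 2 2/3 stops shorter (darker).
Net so far: 5 1/3 stops darker. Aperture: f/11 → f/10 → f/9 → f/8 → f/7.1 → f/6.3 → f/5.6 → f/5 → f/4.5 → f/4 → f/3.5 → f/3.2 → f/2.8 → f/2.5 → f/2.2 → f/2 → f/1.8.

f/1.8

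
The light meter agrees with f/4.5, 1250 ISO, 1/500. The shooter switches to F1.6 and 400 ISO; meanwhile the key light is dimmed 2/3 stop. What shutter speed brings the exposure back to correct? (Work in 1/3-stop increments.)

1/800s

Scene light: 2/3 stop darker.
Aperture: f/4.5 → f/4 → f/3.5 → f/3.2 → f/2.8 → f/2.5 → f/2.2 → f/2 → f/1.8 → f/1.6 — 3 stops larger aperture (brighter).
ISO: 1250 → 1000 → 800 → 640 → 500 → 400 — 1 2/3 stops dropped (darker).
Net so far: 2/3 stop brighter. Shutter speed: 1/500 → 1/640 → 1/800.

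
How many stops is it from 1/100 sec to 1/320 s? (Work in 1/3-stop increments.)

1/100 → 1/125 → 1/160 → 1/200 → 1/250 → 1/320 — count the steps: 5 third-stops = 1 2/3 stops.

1 2/3 stops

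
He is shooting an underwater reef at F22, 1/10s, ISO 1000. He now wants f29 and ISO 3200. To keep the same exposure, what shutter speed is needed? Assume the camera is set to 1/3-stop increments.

1/20s

Aperture: f/22 → f/25 → f/29 — 2/3 stop narrower (darker).
ISO: 1000 → 1250 → 1600 → 2000 → 2500 → 3200 — 1 2/3 stops higher (brighter).
Net change so far: 1 stop brighter. Offset with the shutter speed: 1/10 → 1/13 → 1/15 → 1/20.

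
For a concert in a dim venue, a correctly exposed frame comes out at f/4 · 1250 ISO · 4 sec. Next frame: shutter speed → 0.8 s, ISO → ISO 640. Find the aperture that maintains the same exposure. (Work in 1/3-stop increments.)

f/1.2

Shutter speed: 4 → 3.2 → 2.5 → 2 → 1.6 → 1.3 → 1 → 0.8 — 2 1/3 stops shorter (darker).
ISO: 1250 → 1000 → 800 → 640 — 1 stop lower (darker).
Net change so far: 3 1/3 stops darker. Offset with the aperture: f/4 → f/3.5 → f/3.2 → f/2.8 → f/2.5 → f/2.2 → f/2 → f/1.8 → f/1.6 → f/1.4 → f/1.2.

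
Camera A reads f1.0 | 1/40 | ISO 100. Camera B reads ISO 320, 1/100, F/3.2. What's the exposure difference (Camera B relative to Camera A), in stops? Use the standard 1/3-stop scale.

3 stops darker

Aperture: f/1.0 → f/1.1 → f/1.2 → f/1.4 → f/1.6 → f/1.8 → f/2 → f/2.2 → f/2.5 → f/2.8 → f/3.2 — 3 1/3 stops stopped down (darker).
Shutter speed: 1/40 → 1/50 → 1/60 → 1/80 → 1/100 — 1 1/3 stops shorter (darker).
ISO: 100 → 125 → 160 → 200 → 250 → 320 — 1 2/3 stops raised (brighter).
Net: −3 1/3 −1 1/3 +1 2/3 = −3 stops.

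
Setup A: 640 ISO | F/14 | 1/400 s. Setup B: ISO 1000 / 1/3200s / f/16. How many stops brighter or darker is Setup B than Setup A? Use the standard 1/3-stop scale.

2 2/3 stops darker

Aperture: f/14 → f/16 — 1/3 stop stopped down (darker).
Shutter speed: 1/400 → 1/500 → 1/640 → 1/800 → 1/1000 → 1/1250 → 1/1600 → 1/2000 → 1/2500 → 1/3200 — 3 stops shorter (darker).
ISO: 640 → 800 → 1000 — 2/3 stop raised (brighter).
Net: −1/3 −3 +2/3 = −2 2/3 stops.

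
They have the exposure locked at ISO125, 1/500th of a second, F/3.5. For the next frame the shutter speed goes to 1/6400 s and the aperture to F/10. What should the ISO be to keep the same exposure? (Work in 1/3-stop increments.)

ISO 12800

Shutter speed: 1/500 → 1/640 → 1/800 → 1/1000 → 1/1250 → 1/1600 → 1/2000 → 1/2500 → 1/3200 → 1/4000 → 1/5000 → 1/6400 — 3 2/3 stops faster (darker).
Aperture: f/3.5 → f/4 → f/4.5 → f/5 → f/5.6 → f/6.3 → f/7.1 → f/8 → f/9 → f/10 — 3 stops smaller aperture (darker).
Net change so far: 6 2/3 stops darker. Offset with the ISO: 125 → 160 → 200 → 250 → 320 → 400 → 500 → 640 → 800 → 1000 → 1250 → 1600 → 2000 → 2500 → 3200 → 4000 → 5000 → 6400 → 8000 → 10000 → 12800.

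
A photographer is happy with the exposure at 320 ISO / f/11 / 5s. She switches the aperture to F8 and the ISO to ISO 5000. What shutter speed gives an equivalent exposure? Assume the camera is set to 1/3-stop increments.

1/6s

Aperture: f/11 → f/10 → f/9 → f/8 — 1 stop wider (brighter).
ISO: 320 → 400 → 500 → 640 → 800 → 1000 → 1250 → 1600 → 2000 → 2500 → 3200 → 4000 → 5000 — 4 stops higher (brighter).
Net change so far: 5 stops brighter. Offset with the shutter speed: 5 → 4 → 3.2 → 2.5 → 2 → 1.6 → 1.3 → 1 → 0.8 → 0.6 → 0.5 → 0.4 → 0.3 → 1/4 → 1/5 → 1/6.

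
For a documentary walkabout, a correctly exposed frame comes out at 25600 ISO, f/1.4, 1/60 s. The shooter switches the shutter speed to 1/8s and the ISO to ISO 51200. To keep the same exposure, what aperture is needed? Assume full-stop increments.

Shutter speed: 1/60 → 1/30 → 1/15 → 1/8 — 3 stops slower (brighter).
ISO: 25600 → 51200 — 1 stop raised (brighter).
Net change so far: 4 stops brighter. Offset with the aperture: f/1.4 → f/2 → f/2.8 → f/4 → f/5.6.

f/5.6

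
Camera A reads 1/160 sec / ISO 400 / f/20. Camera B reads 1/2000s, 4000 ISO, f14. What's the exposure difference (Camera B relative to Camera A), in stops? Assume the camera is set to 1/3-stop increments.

Aperture: f/20 → f/18 → f/16 → f/14 — 1 stop larger aperture (brighter).
Shutter speed: 1/160 → 1/200 → 1/250 → 1/320 → 1/400 → 1/500 → 1/640 → 1/800 → 1/1000 → 1/1250 → 1/1600 → 1/2000 — 3 2/3 stops shorter (darker).
ISO: 400 → 500 → 640 → 800 → 1000 → 1250 → 1600 → 2000 → 2500 → 3200 → 4000 — 3 1/3 stops higher (brighter).
Net: +1 −3 2/3 +3 1/3 = +2/3 stops.

2/3 stop brighter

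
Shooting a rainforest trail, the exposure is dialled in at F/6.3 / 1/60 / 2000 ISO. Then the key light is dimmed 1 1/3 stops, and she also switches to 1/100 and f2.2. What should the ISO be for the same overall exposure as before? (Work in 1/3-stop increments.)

Scene light: 1 1/3 stops darker.
Shutter speed: 1/60 → 1/80 → 1/100 — 2/3 stop faster (darker).
Aperture: f/6.3 → f/5.6 → f/5 → f/4.5 → f/4 → f/3.5 → f/3.2 → f/2.8 → f/2.5 → f/2.2 — 3 stops opened up (brighter).
Net so far: 1 stop brighter. ISO: 2000 → 1600 → 1250 → 1000.

ISO 1000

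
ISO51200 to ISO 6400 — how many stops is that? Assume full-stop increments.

3 stops

51200 → 25600 → 12800 → 6400 — count the steps: 3 stops.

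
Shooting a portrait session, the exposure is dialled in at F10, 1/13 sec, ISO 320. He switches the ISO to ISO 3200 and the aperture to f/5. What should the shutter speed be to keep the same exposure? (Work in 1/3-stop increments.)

1/500s

ISO: 320 → 400 → 500 → 640 → 800 → 1000 → 1250 → 1600 → 2000 → 2500 → 3200 — 3 1/3 stops raised (brighter).
Aperture: f/10 → f/9 → f/8 → f/7.1 → f/6.3 → f/5.6 → f/5 — 2 stops larger aperture (brighter).
Net change so far: 5 1/3 stops brighter. Offset with the shutter speed: 1/13 → 1/15 → 1/20 → 1/25 → 1/30 → 1/40 → 1/50 → 1/60 → 1/80 → 1/100 → 1/125 → 1/160 → 1/200 → 1/250 → 1/320 → 1/400 → 1/500.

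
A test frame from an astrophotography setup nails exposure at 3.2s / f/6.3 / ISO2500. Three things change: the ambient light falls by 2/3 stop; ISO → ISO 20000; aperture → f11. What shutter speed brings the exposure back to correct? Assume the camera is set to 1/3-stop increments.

2 s

Scene light: 2/3 stop darker.
ISO: 2500 → 3200 → 4000 → 5000 → 6400 → 8000 → 10000 → 12800 → 16000 → 20000 — 3 stops raised (brighter).
Aperture: f/6.3 → f/7.1 → f/8 → f/9 → f/10 → f/11 — 1 2/3 stops narrower (darker).
Net so far: 2/3 stop brighter. Shutter speed: 3.2 → 2.5 → 2.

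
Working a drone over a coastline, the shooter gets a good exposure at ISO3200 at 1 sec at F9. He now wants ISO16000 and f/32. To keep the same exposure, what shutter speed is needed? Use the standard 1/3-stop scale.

2.5 s

ISO: 3200 → 4000 → 5000 → 6400 → 8000 → 10000 → 12800 → 16000 — 2 1/3 stops higher (brighter).
Aperture: f/9 → f/10 → f/11 → f/13 → f/14 → f/16 → f/18 → f/20 → f/22 → f/25 → f/29 → f/32 — 3 2/3 stops stopped down (darker).
Net change so far: 1 1/3 stops darker. Offset with the shutter speed: 1 → 1.3 → 1.6 → 2 → 2.5.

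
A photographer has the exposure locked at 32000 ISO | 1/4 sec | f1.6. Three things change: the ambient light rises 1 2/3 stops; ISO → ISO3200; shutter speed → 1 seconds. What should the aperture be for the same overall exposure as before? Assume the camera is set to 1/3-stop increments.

Scene light: 1 2/3 stops brighter.
ISO: 32000 → 25600 → 20000 → 16000 → 12800 → 10000 → 8000 → 6400 → 5000 → 4000 → 3200 — 3 1/3 stops lower (darker).
Shutter speed: 1/4 → 0.3 → 0.4 → 0.5 → 0.6 → 0.8 → 1 — 2 stops longer (brighter).
Net so far: 1/3 stop brighter. Aperture: f/1.6 → f/1.8.

f/1.8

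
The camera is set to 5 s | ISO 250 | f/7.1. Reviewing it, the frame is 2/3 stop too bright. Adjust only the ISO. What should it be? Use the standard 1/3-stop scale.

Overexposed by 2/3 stop → need 2/3 stop darker.
ISO: 250 → 200 → 160.

ISO 160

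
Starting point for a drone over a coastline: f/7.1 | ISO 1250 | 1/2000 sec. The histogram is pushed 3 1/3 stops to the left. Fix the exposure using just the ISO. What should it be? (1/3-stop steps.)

ISO 12800

Underexposed by 3 1/3 stops → need 3 1/3 stops brighter.
ISO: 1250 → 1600 → 2000 → 2500 → 3200 → 4000 → 5000 → 6400 → 8000 → 10000 → 12800.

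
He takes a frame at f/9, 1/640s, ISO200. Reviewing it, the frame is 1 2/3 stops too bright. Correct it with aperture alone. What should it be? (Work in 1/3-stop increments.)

Overexposed by 1 2/3 stops → need 1 2/3 stops darker.
Aperture: f/9 → f/10 → f/11 → f/13 → f/14 → f/16.

f/16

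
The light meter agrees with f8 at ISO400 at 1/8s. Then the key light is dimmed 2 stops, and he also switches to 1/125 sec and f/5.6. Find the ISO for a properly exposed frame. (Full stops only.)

Scene light: 2 stops darker.
Shutter speed: 1/8 → 1/15 → 1/30 → 1/60 → 1/125 — 4 stops faster (darker).
Aperture: f/8 → f/5.6 — 1 stop larger aperture (brighter).
Net so far: 5 stops darker. ISO: 400 → 800 → 1600 → 3200 → 6400 → 12800.

ISO 12800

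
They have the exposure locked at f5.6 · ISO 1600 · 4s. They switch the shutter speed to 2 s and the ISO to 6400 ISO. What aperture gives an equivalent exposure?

f/8

Shutter speed: 4 → 2 — 1 stop shorter (darker).
ISO: 1600 → 3200 → 6400 — 2 stops higher (brighter).
Net change so far: 1 stop brighter. Offset with the aperture: f/5.6 → f/8.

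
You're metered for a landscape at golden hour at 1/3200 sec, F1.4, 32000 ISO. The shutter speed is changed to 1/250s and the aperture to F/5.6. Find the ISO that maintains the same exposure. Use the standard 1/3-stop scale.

Shutter speed: 1/3200 → 1/2500 → 1/2000 → 1/1600 → 1/1250 → 1/1000 → 1/800 → 1/640 → 1/500 → 1/400 → 1/320 → 1/250 — 3 2/3 stops longer (brighter).
Aperture: f/1.4 → f/1.6 → f/1.8 → f/2 → f/2.2 → f/2.5 → f/2.8 → f/3.2 → f/3.5 → f/4 → f/4.5 → f/5 → f/5.6 — 4 stops stopped down (darker).
Net change so far: 1/3 stop darker. Offset with the ISO: 32000 → 40000.

ISO 40000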